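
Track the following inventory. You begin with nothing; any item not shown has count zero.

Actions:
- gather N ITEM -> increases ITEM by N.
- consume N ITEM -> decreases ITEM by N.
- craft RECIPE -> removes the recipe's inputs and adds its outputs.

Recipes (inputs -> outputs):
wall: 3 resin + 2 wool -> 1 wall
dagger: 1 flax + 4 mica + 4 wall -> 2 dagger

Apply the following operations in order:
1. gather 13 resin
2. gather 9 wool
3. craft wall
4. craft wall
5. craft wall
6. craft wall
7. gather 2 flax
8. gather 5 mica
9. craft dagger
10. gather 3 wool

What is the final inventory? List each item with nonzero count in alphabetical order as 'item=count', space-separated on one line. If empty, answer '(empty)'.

Answer: dagger=2 flax=1 mica=1 resin=1 wool=4

Derivation:
After 1 (gather 13 resin): resin=13
After 2 (gather 9 wool): resin=13 wool=9
After 3 (craft wall): resin=10 wall=1 wool=7
After 4 (craft wall): resin=7 wall=2 wool=5
After 5 (craft wall): resin=4 wall=3 wool=3
After 6 (craft wall): resin=1 wall=4 wool=1
After 7 (gather 2 flax): flax=2 resin=1 wall=4 wool=1
After 8 (gather 5 mica): flax=2 mica=5 resin=1 wall=4 wool=1
After 9 (craft dagger): dagger=2 flax=1 mica=1 resin=1 wool=1
After 10 (gather 3 wool): dagger=2 flax=1 mica=1 resin=1 wool=4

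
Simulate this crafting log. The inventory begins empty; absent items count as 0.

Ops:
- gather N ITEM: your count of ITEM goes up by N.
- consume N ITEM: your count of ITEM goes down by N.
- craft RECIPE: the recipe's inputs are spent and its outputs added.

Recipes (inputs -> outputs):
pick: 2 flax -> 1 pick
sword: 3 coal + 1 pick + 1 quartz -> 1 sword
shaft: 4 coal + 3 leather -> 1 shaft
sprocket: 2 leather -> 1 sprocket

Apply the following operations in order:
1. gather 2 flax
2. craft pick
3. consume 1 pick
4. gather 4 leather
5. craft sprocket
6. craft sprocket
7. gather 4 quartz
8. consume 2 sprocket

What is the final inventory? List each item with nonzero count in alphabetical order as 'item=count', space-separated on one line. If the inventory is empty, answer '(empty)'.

After 1 (gather 2 flax): flax=2
After 2 (craft pick): pick=1
After 3 (consume 1 pick): (empty)
After 4 (gather 4 leather): leather=4
After 5 (craft sprocket): leather=2 sprocket=1
After 6 (craft sprocket): sprocket=2
After 7 (gather 4 quartz): quartz=4 sprocket=2
After 8 (consume 2 sprocket): quartz=4

Answer: quartz=4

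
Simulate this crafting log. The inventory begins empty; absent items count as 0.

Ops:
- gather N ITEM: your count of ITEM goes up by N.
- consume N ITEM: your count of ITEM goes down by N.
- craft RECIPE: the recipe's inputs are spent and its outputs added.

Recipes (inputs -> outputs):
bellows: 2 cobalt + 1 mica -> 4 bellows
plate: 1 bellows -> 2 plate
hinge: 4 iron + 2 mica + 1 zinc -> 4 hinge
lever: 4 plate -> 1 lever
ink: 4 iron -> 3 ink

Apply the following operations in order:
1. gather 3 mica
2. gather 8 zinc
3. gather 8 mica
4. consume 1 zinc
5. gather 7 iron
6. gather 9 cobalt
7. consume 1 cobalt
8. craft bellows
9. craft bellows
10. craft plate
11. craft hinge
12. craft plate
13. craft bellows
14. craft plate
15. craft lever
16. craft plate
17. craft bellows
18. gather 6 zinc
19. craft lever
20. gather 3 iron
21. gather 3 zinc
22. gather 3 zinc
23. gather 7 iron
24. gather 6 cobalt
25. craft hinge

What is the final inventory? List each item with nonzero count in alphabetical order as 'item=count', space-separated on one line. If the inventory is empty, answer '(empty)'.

Answer: bellows=12 cobalt=6 hinge=8 iron=9 lever=2 mica=3 zinc=17

Derivation:
After 1 (gather 3 mica): mica=3
After 2 (gather 8 zinc): mica=3 zinc=8
After 3 (gather 8 mica): mica=11 zinc=8
After 4 (consume 1 zinc): mica=11 zinc=7
After 5 (gather 7 iron): iron=7 mica=11 zinc=7
After 6 (gather 9 cobalt): cobalt=9 iron=7 mica=11 zinc=7
After 7 (consume 1 cobalt): cobalt=8 iron=7 mica=11 zinc=7
After 8 (craft bellows): bellows=4 cobalt=6 iron=7 mica=10 zinc=7
After 9 (craft bellows): bellows=8 cobalt=4 iron=7 mica=9 zinc=7
After 10 (craft plate): bellows=7 cobalt=4 iron=7 mica=9 plate=2 zinc=7
After 11 (craft hinge): bellows=7 cobalt=4 hinge=4 iron=3 mica=7 plate=2 zinc=6
After 12 (craft plate): bellows=6 cobalt=4 hinge=4 iron=3 mica=7 plate=4 zinc=6
After 13 (craft bellows): bellows=10 cobalt=2 hinge=4 iron=3 mica=6 plate=4 zinc=6
After 14 (craft plate): bellows=9 cobalt=2 hinge=4 iron=3 mica=6 plate=6 zinc=6
After 15 (craft lever): bellows=9 cobalt=2 hinge=4 iron=3 lever=1 mica=6 plate=2 zinc=6
After 16 (craft plate): bellows=8 cobalt=2 hinge=4 iron=3 lever=1 mica=6 plate=4 zinc=6
After 17 (craft bellows): bellows=12 hinge=4 iron=3 lever=1 mica=5 plate=4 zinc=6
After 18 (gather 6 zinc): bellows=12 hinge=4 iron=3 lever=1 mica=5 plate=4 zinc=12
After 19 (craft lever): bellows=12 hinge=4 iron=3 lever=2 mica=5 zinc=12
After 20 (gather 3 iron): bellows=12 hinge=4 iron=6 lever=2 mica=5 zinc=12
After 21 (gather 3 zinc): bellows=12 hinge=4 iron=6 lever=2 mica=5 zinc=15
After 22 (gather 3 zinc): bellows=12 hinge=4 iron=6 lever=2 mica=5 zinc=18
After 23 (gather 7 iron): bellows=12 hinge=4 iron=13 lever=2 mica=5 zinc=18
After 24 (gather 6 cobalt): bellows=12 cobalt=6 hinge=4 iron=13 lever=2 mica=5 zinc=18
After 25 (craft hinge): bellows=12 cobalt=6 hinge=8 iron=9 lever=2 mica=3 zinc=17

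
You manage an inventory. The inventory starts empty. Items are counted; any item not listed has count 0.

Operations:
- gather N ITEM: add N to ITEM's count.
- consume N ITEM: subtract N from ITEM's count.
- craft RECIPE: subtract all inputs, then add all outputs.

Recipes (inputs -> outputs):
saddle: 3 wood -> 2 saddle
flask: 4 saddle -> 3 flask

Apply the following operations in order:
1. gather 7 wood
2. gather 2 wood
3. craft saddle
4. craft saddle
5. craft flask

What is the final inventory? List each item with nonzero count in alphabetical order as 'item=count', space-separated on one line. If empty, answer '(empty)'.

After 1 (gather 7 wood): wood=7
After 2 (gather 2 wood): wood=9
After 3 (craft saddle): saddle=2 wood=6
After 4 (craft saddle): saddle=4 wood=3
After 5 (craft flask): flask=3 wood=3

Answer: flask=3 wood=3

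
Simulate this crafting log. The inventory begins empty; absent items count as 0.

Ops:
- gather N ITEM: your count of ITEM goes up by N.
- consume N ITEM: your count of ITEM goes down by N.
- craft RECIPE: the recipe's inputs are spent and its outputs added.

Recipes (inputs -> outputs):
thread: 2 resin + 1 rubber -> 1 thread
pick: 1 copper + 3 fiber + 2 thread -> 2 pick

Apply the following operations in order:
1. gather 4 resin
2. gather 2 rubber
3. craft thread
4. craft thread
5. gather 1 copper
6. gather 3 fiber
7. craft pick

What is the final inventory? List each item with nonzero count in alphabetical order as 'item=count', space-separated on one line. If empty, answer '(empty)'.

Answer: pick=2

Derivation:
After 1 (gather 4 resin): resin=4
After 2 (gather 2 rubber): resin=4 rubber=2
After 3 (craft thread): resin=2 rubber=1 thread=1
After 4 (craft thread): thread=2
After 5 (gather 1 copper): copper=1 thread=2
After 6 (gather 3 fiber): copper=1 fiber=3 thread=2
After 7 (craft pick): pick=2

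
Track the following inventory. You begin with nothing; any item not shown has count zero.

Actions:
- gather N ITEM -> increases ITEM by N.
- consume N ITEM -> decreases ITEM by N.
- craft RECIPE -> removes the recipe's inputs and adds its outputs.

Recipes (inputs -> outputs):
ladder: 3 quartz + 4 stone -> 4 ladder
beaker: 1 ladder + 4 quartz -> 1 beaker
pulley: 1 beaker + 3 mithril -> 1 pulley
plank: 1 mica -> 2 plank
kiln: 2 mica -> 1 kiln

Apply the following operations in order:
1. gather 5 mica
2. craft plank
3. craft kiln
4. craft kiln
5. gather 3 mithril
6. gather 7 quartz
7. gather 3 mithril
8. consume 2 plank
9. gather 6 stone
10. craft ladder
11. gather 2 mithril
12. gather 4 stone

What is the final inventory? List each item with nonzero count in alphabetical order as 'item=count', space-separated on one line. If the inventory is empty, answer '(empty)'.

After 1 (gather 5 mica): mica=5
After 2 (craft plank): mica=4 plank=2
After 3 (craft kiln): kiln=1 mica=2 plank=2
After 4 (craft kiln): kiln=2 plank=2
After 5 (gather 3 mithril): kiln=2 mithril=3 plank=2
After 6 (gather 7 quartz): kiln=2 mithril=3 plank=2 quartz=7
After 7 (gather 3 mithril): kiln=2 mithril=6 plank=2 quartz=7
After 8 (consume 2 plank): kiln=2 mithril=6 quartz=7
After 9 (gather 6 stone): kiln=2 mithril=6 quartz=7 stone=6
After 10 (craft ladder): kiln=2 ladder=4 mithril=6 quartz=4 stone=2
After 11 (gather 2 mithril): kiln=2 ladder=4 mithril=8 quartz=4 stone=2
After 12 (gather 4 stone): kiln=2 ladder=4 mithril=8 quartz=4 stone=6

Answer: kiln=2 ladder=4 mithril=8 quartz=4 stone=6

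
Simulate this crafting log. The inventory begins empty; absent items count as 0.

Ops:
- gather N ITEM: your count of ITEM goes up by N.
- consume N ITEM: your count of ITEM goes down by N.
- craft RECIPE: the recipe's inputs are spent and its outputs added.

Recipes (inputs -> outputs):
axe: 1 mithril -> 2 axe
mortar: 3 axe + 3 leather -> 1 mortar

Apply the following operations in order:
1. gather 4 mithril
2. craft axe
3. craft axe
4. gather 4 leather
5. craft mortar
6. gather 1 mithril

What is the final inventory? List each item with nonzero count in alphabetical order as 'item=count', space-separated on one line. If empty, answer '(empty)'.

Answer: axe=1 leather=1 mithril=3 mortar=1

Derivation:
After 1 (gather 4 mithril): mithril=4
After 2 (craft axe): axe=2 mithril=3
After 3 (craft axe): axe=4 mithril=2
After 4 (gather 4 leather): axe=4 leather=4 mithril=2
After 5 (craft mortar): axe=1 leather=1 mithril=2 mortar=1
After 6 (gather 1 mithril): axe=1 leather=1 mithril=3 mortar=1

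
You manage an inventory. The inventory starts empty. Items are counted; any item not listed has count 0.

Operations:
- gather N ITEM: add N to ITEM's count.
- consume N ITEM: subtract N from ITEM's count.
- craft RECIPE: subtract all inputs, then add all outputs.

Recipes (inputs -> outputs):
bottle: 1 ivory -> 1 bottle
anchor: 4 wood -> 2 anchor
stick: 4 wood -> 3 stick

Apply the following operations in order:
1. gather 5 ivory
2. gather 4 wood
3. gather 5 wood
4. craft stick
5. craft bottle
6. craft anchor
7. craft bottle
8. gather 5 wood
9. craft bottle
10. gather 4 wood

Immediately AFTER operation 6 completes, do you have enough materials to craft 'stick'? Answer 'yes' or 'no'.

After 1 (gather 5 ivory): ivory=5
After 2 (gather 4 wood): ivory=5 wood=4
After 3 (gather 5 wood): ivory=5 wood=9
After 4 (craft stick): ivory=5 stick=3 wood=5
After 5 (craft bottle): bottle=1 ivory=4 stick=3 wood=5
After 6 (craft anchor): anchor=2 bottle=1 ivory=4 stick=3 wood=1

Answer: no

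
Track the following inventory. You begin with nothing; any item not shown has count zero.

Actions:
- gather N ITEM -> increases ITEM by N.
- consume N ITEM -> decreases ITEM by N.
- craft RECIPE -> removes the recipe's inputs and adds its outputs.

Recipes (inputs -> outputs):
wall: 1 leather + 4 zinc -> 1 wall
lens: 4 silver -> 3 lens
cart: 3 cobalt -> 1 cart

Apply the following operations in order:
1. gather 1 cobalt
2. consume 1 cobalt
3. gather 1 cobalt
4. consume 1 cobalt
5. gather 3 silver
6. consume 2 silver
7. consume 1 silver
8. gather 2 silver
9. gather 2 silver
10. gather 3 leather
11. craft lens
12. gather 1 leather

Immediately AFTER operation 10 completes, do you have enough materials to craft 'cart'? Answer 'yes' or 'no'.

After 1 (gather 1 cobalt): cobalt=1
After 2 (consume 1 cobalt): (empty)
After 3 (gather 1 cobalt): cobalt=1
After 4 (consume 1 cobalt): (empty)
After 5 (gather 3 silver): silver=3
After 6 (consume 2 silver): silver=1
After 7 (consume 1 silver): (empty)
After 8 (gather 2 silver): silver=2
After 9 (gather 2 silver): silver=4
After 10 (gather 3 leather): leather=3 silver=4

Answer: no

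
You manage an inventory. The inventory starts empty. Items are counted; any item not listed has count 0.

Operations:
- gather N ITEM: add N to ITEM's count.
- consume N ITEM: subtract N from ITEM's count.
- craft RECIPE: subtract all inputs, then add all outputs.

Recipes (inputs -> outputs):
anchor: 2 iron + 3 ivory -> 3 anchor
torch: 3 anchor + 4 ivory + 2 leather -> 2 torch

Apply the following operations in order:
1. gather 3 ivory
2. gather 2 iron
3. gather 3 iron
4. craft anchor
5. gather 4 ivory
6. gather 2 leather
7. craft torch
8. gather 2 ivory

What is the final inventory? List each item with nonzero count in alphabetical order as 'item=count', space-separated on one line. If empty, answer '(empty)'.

After 1 (gather 3 ivory): ivory=3
After 2 (gather 2 iron): iron=2 ivory=3
After 3 (gather 3 iron): iron=5 ivory=3
After 4 (craft anchor): anchor=3 iron=3
After 5 (gather 4 ivory): anchor=3 iron=3 ivory=4
After 6 (gather 2 leather): anchor=3 iron=3 ivory=4 leather=2
After 7 (craft torch): iron=3 torch=2
After 8 (gather 2 ivory): iron=3 ivory=2 torch=2

Answer: iron=3 ivory=2 torch=2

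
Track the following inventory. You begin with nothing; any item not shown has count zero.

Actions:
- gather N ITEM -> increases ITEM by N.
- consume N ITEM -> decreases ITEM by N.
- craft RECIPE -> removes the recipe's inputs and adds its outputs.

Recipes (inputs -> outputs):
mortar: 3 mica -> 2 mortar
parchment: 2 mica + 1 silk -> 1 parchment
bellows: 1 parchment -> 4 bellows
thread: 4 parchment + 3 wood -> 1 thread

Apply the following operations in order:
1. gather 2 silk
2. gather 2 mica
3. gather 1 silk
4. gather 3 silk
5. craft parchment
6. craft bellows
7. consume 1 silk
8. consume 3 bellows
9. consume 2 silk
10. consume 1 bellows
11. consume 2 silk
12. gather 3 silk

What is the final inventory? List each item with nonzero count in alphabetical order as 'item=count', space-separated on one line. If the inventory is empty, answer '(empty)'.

After 1 (gather 2 silk): silk=2
After 2 (gather 2 mica): mica=2 silk=2
After 3 (gather 1 silk): mica=2 silk=3
After 4 (gather 3 silk): mica=2 silk=6
After 5 (craft parchment): parchment=1 silk=5
After 6 (craft bellows): bellows=4 silk=5
After 7 (consume 1 silk): bellows=4 silk=4
After 8 (consume 3 bellows): bellows=1 silk=4
After 9 (consume 2 silk): bellows=1 silk=2
After 10 (consume 1 bellows): silk=2
After 11 (consume 2 silk): (empty)
After 12 (gather 3 silk): silk=3

Answer: silk=3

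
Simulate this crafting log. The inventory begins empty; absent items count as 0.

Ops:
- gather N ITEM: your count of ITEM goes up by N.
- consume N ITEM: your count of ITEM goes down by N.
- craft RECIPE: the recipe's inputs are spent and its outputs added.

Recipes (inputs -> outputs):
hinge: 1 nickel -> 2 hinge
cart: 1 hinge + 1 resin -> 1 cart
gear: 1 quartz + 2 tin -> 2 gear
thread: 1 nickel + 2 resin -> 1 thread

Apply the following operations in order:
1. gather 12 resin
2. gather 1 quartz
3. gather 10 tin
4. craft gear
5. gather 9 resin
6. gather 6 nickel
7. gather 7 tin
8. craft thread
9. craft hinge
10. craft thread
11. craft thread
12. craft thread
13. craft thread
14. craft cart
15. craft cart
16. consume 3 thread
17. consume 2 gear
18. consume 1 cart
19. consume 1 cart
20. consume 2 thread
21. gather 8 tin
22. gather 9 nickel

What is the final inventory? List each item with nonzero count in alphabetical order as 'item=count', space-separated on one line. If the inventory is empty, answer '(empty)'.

Answer: nickel=9 resin=9 tin=23

Derivation:
After 1 (gather 12 resin): resin=12
After 2 (gather 1 quartz): quartz=1 resin=12
After 3 (gather 10 tin): quartz=1 resin=12 tin=10
After 4 (craft gear): gear=2 resin=12 tin=8
After 5 (gather 9 resin): gear=2 resin=21 tin=8
After 6 (gather 6 nickel): gear=2 nickel=6 resin=21 tin=8
After 7 (gather 7 tin): gear=2 nickel=6 resin=21 tin=15
After 8 (craft thread): gear=2 nickel=5 resin=19 thread=1 tin=15
After 9 (craft hinge): gear=2 hinge=2 nickel=4 resin=19 thread=1 tin=15
After 10 (craft thread): gear=2 hinge=2 nickel=3 resin=17 thread=2 tin=15
After 11 (craft thread): gear=2 hinge=2 nickel=2 resin=15 thread=3 tin=15
After 12 (craft thread): gear=2 hinge=2 nickel=1 resin=13 thread=4 tin=15
After 13 (craft thread): gear=2 hinge=2 resin=11 thread=5 tin=15
After 14 (craft cart): cart=1 gear=2 hinge=1 resin=10 thread=5 tin=15
After 15 (craft cart): cart=2 gear=2 resin=9 thread=5 tin=15
After 16 (consume 3 thread): cart=2 gear=2 resin=9 thread=2 tin=15
After 17 (consume 2 gear): cart=2 resin=9 thread=2 tin=15
After 18 (consume 1 cart): cart=1 resin=9 thread=2 tin=15
After 19 (consume 1 cart): resin=9 thread=2 tin=15
After 20 (consume 2 thread): resin=9 tin=15
After 21 (gather 8 tin): resin=9 tin=23
After 22 (gather 9 nickel): nickel=9 resin=9 tin=23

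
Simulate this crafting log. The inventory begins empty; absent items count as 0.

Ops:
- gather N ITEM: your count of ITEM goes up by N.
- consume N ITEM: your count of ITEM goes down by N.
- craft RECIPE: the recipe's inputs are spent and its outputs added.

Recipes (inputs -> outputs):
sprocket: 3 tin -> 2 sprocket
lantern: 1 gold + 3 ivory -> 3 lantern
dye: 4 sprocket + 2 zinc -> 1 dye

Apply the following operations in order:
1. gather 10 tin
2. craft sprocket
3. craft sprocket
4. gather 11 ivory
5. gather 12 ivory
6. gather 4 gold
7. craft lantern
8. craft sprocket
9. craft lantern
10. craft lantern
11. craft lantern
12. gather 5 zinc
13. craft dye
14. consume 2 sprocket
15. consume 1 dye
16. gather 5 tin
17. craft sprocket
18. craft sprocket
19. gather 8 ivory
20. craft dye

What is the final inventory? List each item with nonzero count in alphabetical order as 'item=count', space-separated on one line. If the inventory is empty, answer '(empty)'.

Answer: dye=1 ivory=19 lantern=12 zinc=1

Derivation:
After 1 (gather 10 tin): tin=10
After 2 (craft sprocket): sprocket=2 tin=7
After 3 (craft sprocket): sprocket=4 tin=4
After 4 (gather 11 ivory): ivory=11 sprocket=4 tin=4
After 5 (gather 12 ivory): ivory=23 sprocket=4 tin=4
After 6 (gather 4 gold): gold=4 ivory=23 sprocket=4 tin=4
After 7 (craft lantern): gold=3 ivory=20 lantern=3 sprocket=4 tin=4
After 8 (craft sprocket): gold=3 ivory=20 lantern=3 sprocket=6 tin=1
After 9 (craft lantern): gold=2 ivory=17 lantern=6 sprocket=6 tin=1
After 10 (craft lantern): gold=1 ivory=14 lantern=9 sprocket=6 tin=1
After 11 (craft lantern): ivory=11 lantern=12 sprocket=6 tin=1
After 12 (gather 5 zinc): ivory=11 lantern=12 sprocket=6 tin=1 zinc=5
After 13 (craft dye): dye=1 ivory=11 lantern=12 sprocket=2 tin=1 zinc=3
After 14 (consume 2 sprocket): dye=1 ivory=11 lantern=12 tin=1 zinc=3
After 15 (consume 1 dye): ivory=11 lantern=12 tin=1 zinc=3
After 16 (gather 5 tin): ivory=11 lantern=12 tin=6 zinc=3
After 17 (craft sprocket): ivory=11 lantern=12 sprocket=2 tin=3 zinc=3
After 18 (craft sprocket): ivory=11 lantern=12 sprocket=4 zinc=3
After 19 (gather 8 ivory): ivory=19 lantern=12 sprocket=4 zinc=3
After 20 (craft dye): dye=1 ivory=19 lantern=12 zinc=1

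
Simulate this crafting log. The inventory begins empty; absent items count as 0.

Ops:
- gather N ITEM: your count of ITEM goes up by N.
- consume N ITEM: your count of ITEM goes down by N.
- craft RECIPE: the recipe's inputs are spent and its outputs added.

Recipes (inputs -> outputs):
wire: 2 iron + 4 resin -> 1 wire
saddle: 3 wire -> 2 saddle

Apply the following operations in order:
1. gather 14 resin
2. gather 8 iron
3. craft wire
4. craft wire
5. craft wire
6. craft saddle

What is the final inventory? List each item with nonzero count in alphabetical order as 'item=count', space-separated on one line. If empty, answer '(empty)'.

Answer: iron=2 resin=2 saddle=2

Derivation:
After 1 (gather 14 resin): resin=14
After 2 (gather 8 iron): iron=8 resin=14
After 3 (craft wire): iron=6 resin=10 wire=1
After 4 (craft wire): iron=4 resin=6 wire=2
After 5 (craft wire): iron=2 resin=2 wire=3
After 6 (craft saddle): iron=2 resin=2 saddle=2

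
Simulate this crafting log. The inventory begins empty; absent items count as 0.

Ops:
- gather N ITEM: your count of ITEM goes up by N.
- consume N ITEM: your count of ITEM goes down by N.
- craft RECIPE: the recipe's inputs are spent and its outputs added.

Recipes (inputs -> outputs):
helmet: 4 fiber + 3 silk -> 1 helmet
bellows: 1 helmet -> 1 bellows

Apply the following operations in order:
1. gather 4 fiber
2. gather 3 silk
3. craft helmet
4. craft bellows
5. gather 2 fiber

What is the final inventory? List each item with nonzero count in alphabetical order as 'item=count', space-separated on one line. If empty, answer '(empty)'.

Answer: bellows=1 fiber=2

Derivation:
After 1 (gather 4 fiber): fiber=4
After 2 (gather 3 silk): fiber=4 silk=3
After 3 (craft helmet): helmet=1
After 4 (craft bellows): bellows=1
After 5 (gather 2 fiber): bellows=1 fiber=2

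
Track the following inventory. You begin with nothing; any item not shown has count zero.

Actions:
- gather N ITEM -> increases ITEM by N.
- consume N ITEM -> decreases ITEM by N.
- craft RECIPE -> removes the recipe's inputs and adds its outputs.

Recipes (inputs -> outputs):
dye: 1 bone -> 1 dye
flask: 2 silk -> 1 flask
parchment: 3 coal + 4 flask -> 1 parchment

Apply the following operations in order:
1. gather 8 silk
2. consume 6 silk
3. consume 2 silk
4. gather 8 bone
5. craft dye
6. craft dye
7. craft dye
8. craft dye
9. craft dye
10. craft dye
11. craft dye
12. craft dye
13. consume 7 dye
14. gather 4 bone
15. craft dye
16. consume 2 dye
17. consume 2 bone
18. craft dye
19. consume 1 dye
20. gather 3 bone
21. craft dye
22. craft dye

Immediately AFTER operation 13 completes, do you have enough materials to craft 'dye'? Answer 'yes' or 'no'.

Answer: no

Derivation:
After 1 (gather 8 silk): silk=8
After 2 (consume 6 silk): silk=2
After 3 (consume 2 silk): (empty)
After 4 (gather 8 bone): bone=8
After 5 (craft dye): bone=7 dye=1
After 6 (craft dye): bone=6 dye=2
After 7 (craft dye): bone=5 dye=3
After 8 (craft dye): bone=4 dye=4
After 9 (craft dye): bone=3 dye=5
After 10 (craft dye): bone=2 dye=6
After 11 (craft dye): bone=1 dye=7
After 12 (craft dye): dye=8
After 13 (consume 7 dye): dye=1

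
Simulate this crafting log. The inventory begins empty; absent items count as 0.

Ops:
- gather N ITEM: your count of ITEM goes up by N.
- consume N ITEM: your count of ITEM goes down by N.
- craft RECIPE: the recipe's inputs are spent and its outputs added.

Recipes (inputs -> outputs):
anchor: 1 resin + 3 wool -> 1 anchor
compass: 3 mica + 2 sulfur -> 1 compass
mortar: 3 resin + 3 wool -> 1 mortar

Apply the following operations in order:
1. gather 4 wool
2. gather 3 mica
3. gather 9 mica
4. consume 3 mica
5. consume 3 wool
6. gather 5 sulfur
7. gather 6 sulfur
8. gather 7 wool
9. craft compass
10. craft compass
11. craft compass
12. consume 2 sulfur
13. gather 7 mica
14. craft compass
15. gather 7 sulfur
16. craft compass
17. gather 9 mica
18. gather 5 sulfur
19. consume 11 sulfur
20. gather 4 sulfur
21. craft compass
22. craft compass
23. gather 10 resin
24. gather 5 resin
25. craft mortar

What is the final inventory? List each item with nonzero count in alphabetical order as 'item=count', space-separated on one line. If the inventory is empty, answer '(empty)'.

Answer: compass=7 mica=4 mortar=1 resin=12 wool=5

Derivation:
After 1 (gather 4 wool): wool=4
After 2 (gather 3 mica): mica=3 wool=4
After 3 (gather 9 mica): mica=12 wool=4
After 4 (consume 3 mica): mica=9 wool=4
After 5 (consume 3 wool): mica=9 wool=1
After 6 (gather 5 sulfur): mica=9 sulfur=5 wool=1
After 7 (gather 6 sulfur): mica=9 sulfur=11 wool=1
After 8 (gather 7 wool): mica=9 sulfur=11 wool=8
After 9 (craft compass): compass=1 mica=6 sulfur=9 wool=8
After 10 (craft compass): compass=2 mica=3 sulfur=7 wool=8
After 11 (craft compass): compass=3 sulfur=5 wool=8
After 12 (consume 2 sulfur): compass=3 sulfur=3 wool=8
After 13 (gather 7 mica): compass=3 mica=7 sulfur=3 wool=8
After 14 (craft compass): compass=4 mica=4 sulfur=1 wool=8
After 15 (gather 7 sulfur): compass=4 mica=4 sulfur=8 wool=8
After 16 (craft compass): compass=5 mica=1 sulfur=6 wool=8
After 17 (gather 9 mica): compass=5 mica=10 sulfur=6 wool=8
After 18 (gather 5 sulfur): compass=5 mica=10 sulfur=11 wool=8
After 19 (consume 11 sulfur): compass=5 mica=10 wool=8
After 20 (gather 4 sulfur): compass=5 mica=10 sulfur=4 wool=8
After 21 (craft compass): compass=6 mica=7 sulfur=2 wool=8
After 22 (craft compass): compass=7 mica=4 wool=8
After 23 (gather 10 resin): compass=7 mica=4 resin=10 wool=8
After 24 (gather 5 resin): compass=7 mica=4 resin=15 wool=8
After 25 (craft mortar): compass=7 mica=4 mortar=1 resin=12 wool=5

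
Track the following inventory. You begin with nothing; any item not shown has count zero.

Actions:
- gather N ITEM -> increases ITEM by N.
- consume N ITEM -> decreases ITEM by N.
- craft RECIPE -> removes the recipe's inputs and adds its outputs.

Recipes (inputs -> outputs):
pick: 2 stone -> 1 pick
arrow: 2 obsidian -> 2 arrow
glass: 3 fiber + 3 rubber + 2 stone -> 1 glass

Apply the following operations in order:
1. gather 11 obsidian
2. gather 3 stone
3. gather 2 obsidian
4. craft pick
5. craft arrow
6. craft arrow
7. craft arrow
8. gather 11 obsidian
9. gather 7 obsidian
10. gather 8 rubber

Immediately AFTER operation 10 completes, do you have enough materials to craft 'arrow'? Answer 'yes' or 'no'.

Answer: yes

Derivation:
After 1 (gather 11 obsidian): obsidian=11
After 2 (gather 3 stone): obsidian=11 stone=3
After 3 (gather 2 obsidian): obsidian=13 stone=3
After 4 (craft pick): obsidian=13 pick=1 stone=1
After 5 (craft arrow): arrow=2 obsidian=11 pick=1 stone=1
After 6 (craft arrow): arrow=4 obsidian=9 pick=1 stone=1
After 7 (craft arrow): arrow=6 obsidian=7 pick=1 stone=1
After 8 (gather 11 obsidian): arrow=6 obsidian=18 pick=1 stone=1
After 9 (gather 7 obsidian): arrow=6 obsidian=25 pick=1 stone=1
After 10 (gather 8 rubber): arrow=6 obsidian=25 pick=1 rubber=8 stone=1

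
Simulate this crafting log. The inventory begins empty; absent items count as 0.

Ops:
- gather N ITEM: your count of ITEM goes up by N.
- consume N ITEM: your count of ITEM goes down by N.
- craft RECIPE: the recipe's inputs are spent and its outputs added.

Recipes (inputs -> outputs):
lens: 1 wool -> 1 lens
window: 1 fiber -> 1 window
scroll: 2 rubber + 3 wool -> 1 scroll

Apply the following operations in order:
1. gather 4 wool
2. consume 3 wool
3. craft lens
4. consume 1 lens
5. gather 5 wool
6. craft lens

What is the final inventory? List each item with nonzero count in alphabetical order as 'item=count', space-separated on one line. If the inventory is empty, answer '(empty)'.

After 1 (gather 4 wool): wool=4
After 2 (consume 3 wool): wool=1
After 3 (craft lens): lens=1
After 4 (consume 1 lens): (empty)
After 5 (gather 5 wool): wool=5
After 6 (craft lens): lens=1 wool=4

Answer: lens=1 wool=4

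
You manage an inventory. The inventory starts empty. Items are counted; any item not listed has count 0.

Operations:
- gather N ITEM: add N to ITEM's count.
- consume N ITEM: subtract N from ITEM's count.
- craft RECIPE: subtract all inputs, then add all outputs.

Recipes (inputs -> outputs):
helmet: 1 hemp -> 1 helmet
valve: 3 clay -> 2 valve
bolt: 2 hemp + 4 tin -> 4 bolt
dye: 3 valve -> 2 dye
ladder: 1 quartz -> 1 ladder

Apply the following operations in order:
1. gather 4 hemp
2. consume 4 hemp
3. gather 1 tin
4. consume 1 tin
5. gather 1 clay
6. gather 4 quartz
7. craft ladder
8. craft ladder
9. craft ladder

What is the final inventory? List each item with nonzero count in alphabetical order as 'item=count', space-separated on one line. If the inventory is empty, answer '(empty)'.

Answer: clay=1 ladder=3 quartz=1

Derivation:
After 1 (gather 4 hemp): hemp=4
After 2 (consume 4 hemp): (empty)
After 3 (gather 1 tin): tin=1
After 4 (consume 1 tin): (empty)
After 5 (gather 1 clay): clay=1
After 6 (gather 4 quartz): clay=1 quartz=4
After 7 (craft ladder): clay=1 ladder=1 quartz=3
After 8 (craft ladder): clay=1 ladder=2 quartz=2
After 9 (craft ladder): clay=1 ladder=3 quartz=1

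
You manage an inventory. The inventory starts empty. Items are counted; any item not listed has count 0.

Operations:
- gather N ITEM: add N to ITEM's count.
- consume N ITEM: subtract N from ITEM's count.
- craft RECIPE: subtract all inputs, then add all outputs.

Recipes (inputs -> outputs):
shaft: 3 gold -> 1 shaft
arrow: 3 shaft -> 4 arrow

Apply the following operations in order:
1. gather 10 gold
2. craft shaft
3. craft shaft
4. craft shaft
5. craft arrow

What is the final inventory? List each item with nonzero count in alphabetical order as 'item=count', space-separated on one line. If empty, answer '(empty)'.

After 1 (gather 10 gold): gold=10
After 2 (craft shaft): gold=7 shaft=1
After 3 (craft shaft): gold=4 shaft=2
After 4 (craft shaft): gold=1 shaft=3
After 5 (craft arrow): arrow=4 gold=1

Answer: arrow=4 gold=1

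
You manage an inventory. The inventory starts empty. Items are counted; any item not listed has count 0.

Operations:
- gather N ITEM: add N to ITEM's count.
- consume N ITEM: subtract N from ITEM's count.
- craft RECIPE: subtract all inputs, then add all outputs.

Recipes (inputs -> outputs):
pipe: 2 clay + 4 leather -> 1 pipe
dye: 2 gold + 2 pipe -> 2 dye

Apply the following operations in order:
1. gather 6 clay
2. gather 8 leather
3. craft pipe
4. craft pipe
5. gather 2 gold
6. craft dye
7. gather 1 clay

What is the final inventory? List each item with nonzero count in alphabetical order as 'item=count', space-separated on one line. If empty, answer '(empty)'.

After 1 (gather 6 clay): clay=6
After 2 (gather 8 leather): clay=6 leather=8
After 3 (craft pipe): clay=4 leather=4 pipe=1
After 4 (craft pipe): clay=2 pipe=2
After 5 (gather 2 gold): clay=2 gold=2 pipe=2
After 6 (craft dye): clay=2 dye=2
After 7 (gather 1 clay): clay=3 dye=2

Answer: clay=3 dye=2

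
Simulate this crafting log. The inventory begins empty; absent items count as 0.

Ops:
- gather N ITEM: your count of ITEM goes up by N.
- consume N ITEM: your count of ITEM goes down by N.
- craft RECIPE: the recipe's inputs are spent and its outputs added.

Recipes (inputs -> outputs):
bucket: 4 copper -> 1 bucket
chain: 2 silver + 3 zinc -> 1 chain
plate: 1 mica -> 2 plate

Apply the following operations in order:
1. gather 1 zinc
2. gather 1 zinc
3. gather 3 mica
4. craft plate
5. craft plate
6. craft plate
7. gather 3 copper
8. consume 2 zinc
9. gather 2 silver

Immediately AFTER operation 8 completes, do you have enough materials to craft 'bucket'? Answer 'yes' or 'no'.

After 1 (gather 1 zinc): zinc=1
After 2 (gather 1 zinc): zinc=2
After 3 (gather 3 mica): mica=3 zinc=2
After 4 (craft plate): mica=2 plate=2 zinc=2
After 5 (craft plate): mica=1 plate=4 zinc=2
After 6 (craft plate): plate=6 zinc=2
After 7 (gather 3 copper): copper=3 plate=6 zinc=2
After 8 (consume 2 zinc): copper=3 plate=6

Answer: no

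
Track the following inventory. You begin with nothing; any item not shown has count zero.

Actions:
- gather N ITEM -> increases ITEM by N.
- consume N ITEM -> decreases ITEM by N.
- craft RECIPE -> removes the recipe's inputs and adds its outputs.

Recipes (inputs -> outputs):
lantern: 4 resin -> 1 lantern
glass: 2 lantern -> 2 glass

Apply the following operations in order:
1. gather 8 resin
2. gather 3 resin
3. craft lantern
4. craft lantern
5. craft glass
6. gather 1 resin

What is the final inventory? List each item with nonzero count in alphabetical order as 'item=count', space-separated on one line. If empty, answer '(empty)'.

Answer: glass=2 resin=4

Derivation:
After 1 (gather 8 resin): resin=8
After 2 (gather 3 resin): resin=11
After 3 (craft lantern): lantern=1 resin=7
After 4 (craft lantern): lantern=2 resin=3
After 5 (craft glass): glass=2 resin=3
After 6 (gather 1 resin): glass=2 resin=4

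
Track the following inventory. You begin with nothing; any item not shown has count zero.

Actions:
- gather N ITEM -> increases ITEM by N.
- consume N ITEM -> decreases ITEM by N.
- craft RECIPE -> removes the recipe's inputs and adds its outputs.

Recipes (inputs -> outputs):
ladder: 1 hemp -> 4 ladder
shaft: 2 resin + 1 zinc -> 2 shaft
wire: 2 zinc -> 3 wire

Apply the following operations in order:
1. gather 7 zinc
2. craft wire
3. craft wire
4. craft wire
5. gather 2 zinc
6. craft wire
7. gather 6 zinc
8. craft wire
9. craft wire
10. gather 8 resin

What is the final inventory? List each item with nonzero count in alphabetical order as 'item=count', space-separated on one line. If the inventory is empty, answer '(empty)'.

Answer: resin=8 wire=18 zinc=3

Derivation:
After 1 (gather 7 zinc): zinc=7
After 2 (craft wire): wire=3 zinc=5
After 3 (craft wire): wire=6 zinc=3
After 4 (craft wire): wire=9 zinc=1
After 5 (gather 2 zinc): wire=9 zinc=3
After 6 (craft wire): wire=12 zinc=1
After 7 (gather 6 zinc): wire=12 zinc=7
After 8 (craft wire): wire=15 zinc=5
After 9 (craft wire): wire=18 zinc=3
After 10 (gather 8 resin): resin=8 wire=18 zinc=3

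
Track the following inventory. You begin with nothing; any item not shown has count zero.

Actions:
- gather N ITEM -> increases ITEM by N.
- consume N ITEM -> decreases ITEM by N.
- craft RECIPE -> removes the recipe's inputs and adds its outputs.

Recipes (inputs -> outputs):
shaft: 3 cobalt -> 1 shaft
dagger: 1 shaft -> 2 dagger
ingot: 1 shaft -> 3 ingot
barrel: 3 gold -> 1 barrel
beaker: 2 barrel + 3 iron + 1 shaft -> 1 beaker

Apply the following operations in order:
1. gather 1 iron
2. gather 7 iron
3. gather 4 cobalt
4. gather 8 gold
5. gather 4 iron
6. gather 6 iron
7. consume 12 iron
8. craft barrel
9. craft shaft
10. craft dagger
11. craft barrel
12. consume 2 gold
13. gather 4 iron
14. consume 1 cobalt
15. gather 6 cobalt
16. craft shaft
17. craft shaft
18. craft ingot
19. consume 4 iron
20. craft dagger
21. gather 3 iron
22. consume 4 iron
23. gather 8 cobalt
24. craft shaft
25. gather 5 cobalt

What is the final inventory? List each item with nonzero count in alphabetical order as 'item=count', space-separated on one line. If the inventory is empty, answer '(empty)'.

Answer: barrel=2 cobalt=10 dagger=4 ingot=3 iron=5 shaft=1

Derivation:
After 1 (gather 1 iron): iron=1
After 2 (gather 7 iron): iron=8
After 3 (gather 4 cobalt): cobalt=4 iron=8
After 4 (gather 8 gold): cobalt=4 gold=8 iron=8
After 5 (gather 4 iron): cobalt=4 gold=8 iron=12
After 6 (gather 6 iron): cobalt=4 gold=8 iron=18
After 7 (consume 12 iron): cobalt=4 gold=8 iron=6
After 8 (craft barrel): barrel=1 cobalt=4 gold=5 iron=6
After 9 (craft shaft): barrel=1 cobalt=1 gold=5 iron=6 shaft=1
After 10 (craft dagger): barrel=1 cobalt=1 dagger=2 gold=5 iron=6
After 11 (craft barrel): barrel=2 cobalt=1 dagger=2 gold=2 iron=6
After 12 (consume 2 gold): barrel=2 cobalt=1 dagger=2 iron=6
After 13 (gather 4 iron): barrel=2 cobalt=1 dagger=2 iron=10
After 14 (consume 1 cobalt): barrel=2 dagger=2 iron=10
After 15 (gather 6 cobalt): barrel=2 cobalt=6 dagger=2 iron=10
After 16 (craft shaft): barrel=2 cobalt=3 dagger=2 iron=10 shaft=1
After 17 (craft shaft): barrel=2 dagger=2 iron=10 shaft=2
After 18 (craft ingot): barrel=2 dagger=2 ingot=3 iron=10 shaft=1
After 19 (consume 4 iron): barrel=2 dagger=2 ingot=3 iron=6 shaft=1
After 20 (craft dagger): barrel=2 dagger=4 ingot=3 iron=6
After 21 (gather 3 iron): barrel=2 dagger=4 ingot=3 iron=9
After 22 (consume 4 iron): barrel=2 dagger=4 ingot=3 iron=5
After 23 (gather 8 cobalt): barrel=2 cobalt=8 dagger=4 ingot=3 iron=5
After 24 (craft shaft): barrel=2 cobalt=5 dagger=4 ingot=3 iron=5 shaft=1
After 25 (gather 5 cobalt): barrel=2 cobalt=10 dagger=4 ingot=3 iron=5 shaft=1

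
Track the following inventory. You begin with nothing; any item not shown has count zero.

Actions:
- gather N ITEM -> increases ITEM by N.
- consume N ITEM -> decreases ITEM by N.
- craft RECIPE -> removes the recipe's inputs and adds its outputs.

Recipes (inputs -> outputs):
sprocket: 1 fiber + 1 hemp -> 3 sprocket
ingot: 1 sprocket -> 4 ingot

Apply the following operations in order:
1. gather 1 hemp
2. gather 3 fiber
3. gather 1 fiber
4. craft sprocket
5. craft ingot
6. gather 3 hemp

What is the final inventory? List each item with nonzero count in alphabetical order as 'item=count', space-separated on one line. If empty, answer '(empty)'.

Answer: fiber=3 hemp=3 ingot=4 sprocket=2

Derivation:
After 1 (gather 1 hemp): hemp=1
After 2 (gather 3 fiber): fiber=3 hemp=1
After 3 (gather 1 fiber): fiber=4 hemp=1
After 4 (craft sprocket): fiber=3 sprocket=3
After 5 (craft ingot): fiber=3 ingot=4 sprocket=2
After 6 (gather 3 hemp): fiber=3 hemp=3 ingot=4 sprocket=2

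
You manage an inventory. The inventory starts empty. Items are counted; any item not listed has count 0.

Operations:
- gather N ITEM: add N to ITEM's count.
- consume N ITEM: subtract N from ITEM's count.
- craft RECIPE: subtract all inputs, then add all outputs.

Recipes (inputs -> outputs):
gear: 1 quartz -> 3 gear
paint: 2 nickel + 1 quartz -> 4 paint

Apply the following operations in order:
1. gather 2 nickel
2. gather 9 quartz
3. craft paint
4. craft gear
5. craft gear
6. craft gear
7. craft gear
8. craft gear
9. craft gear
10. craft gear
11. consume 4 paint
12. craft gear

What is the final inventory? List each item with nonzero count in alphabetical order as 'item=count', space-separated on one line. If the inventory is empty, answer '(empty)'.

Answer: gear=24

Derivation:
After 1 (gather 2 nickel): nickel=2
After 2 (gather 9 quartz): nickel=2 quartz=9
After 3 (craft paint): paint=4 quartz=8
After 4 (craft gear): gear=3 paint=4 quartz=7
After 5 (craft gear): gear=6 paint=4 quartz=6
After 6 (craft gear): gear=9 paint=4 quartz=5
After 7 (craft gear): gear=12 paint=4 quartz=4
After 8 (craft gear): gear=15 paint=4 quartz=3
After 9 (craft gear): gear=18 paint=4 quartz=2
After 10 (craft gear): gear=21 paint=4 quartz=1
After 11 (consume 4 paint): gear=21 quartz=1
After 12 (craft gear): gear=24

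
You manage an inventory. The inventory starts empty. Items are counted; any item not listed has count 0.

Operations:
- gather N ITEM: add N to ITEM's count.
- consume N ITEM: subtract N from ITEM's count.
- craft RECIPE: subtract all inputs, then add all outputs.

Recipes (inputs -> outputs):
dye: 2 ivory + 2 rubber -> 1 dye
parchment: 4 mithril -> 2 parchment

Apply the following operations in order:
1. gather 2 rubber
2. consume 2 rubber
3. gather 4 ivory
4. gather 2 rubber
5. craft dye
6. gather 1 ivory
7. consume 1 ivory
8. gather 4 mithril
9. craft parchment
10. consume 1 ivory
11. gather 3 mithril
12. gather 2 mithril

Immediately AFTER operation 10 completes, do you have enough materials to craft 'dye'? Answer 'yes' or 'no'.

Answer: no

Derivation:
After 1 (gather 2 rubber): rubber=2
After 2 (consume 2 rubber): (empty)
After 3 (gather 4 ivory): ivory=4
After 4 (gather 2 rubber): ivory=4 rubber=2
After 5 (craft dye): dye=1 ivory=2
After 6 (gather 1 ivory): dye=1 ivory=3
After 7 (consume 1 ivory): dye=1 ivory=2
After 8 (gather 4 mithril): dye=1 ivory=2 mithril=4
After 9 (craft parchment): dye=1 ivory=2 parchment=2
After 10 (consume 1 ivory): dye=1 ivory=1 parchment=2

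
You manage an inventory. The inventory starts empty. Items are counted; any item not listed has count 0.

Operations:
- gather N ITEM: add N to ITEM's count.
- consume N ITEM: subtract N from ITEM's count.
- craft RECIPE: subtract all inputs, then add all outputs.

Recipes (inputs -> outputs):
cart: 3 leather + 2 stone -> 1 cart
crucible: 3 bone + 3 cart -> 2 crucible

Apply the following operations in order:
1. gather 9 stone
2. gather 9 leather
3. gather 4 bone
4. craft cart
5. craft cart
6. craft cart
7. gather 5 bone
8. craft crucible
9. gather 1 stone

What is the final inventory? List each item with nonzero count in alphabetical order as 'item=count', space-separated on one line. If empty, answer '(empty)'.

Answer: bone=6 crucible=2 stone=4

Derivation:
After 1 (gather 9 stone): stone=9
After 2 (gather 9 leather): leather=9 stone=9
After 3 (gather 4 bone): bone=4 leather=9 stone=9
After 4 (craft cart): bone=4 cart=1 leather=6 stone=7
After 5 (craft cart): bone=4 cart=2 leather=3 stone=5
After 6 (craft cart): bone=4 cart=3 stone=3
After 7 (gather 5 bone): bone=9 cart=3 stone=3
After 8 (craft crucible): bone=6 crucible=2 stone=3
After 9 (gather 1 stone): bone=6 crucible=2 stone=4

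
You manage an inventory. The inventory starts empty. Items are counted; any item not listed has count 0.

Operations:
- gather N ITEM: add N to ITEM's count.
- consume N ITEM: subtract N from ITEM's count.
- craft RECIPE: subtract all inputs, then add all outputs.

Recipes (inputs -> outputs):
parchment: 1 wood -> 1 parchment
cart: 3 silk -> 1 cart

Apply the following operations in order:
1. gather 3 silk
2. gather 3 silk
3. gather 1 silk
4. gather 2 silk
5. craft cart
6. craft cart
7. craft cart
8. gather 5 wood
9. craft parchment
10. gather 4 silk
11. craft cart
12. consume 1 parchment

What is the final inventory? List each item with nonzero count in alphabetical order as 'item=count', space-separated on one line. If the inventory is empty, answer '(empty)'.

Answer: cart=4 silk=1 wood=4

Derivation:
After 1 (gather 3 silk): silk=3
After 2 (gather 3 silk): silk=6
After 3 (gather 1 silk): silk=7
After 4 (gather 2 silk): silk=9
After 5 (craft cart): cart=1 silk=6
After 6 (craft cart): cart=2 silk=3
After 7 (craft cart): cart=3
After 8 (gather 5 wood): cart=3 wood=5
After 9 (craft parchment): cart=3 parchment=1 wood=4
After 10 (gather 4 silk): cart=3 parchment=1 silk=4 wood=4
After 11 (craft cart): cart=4 parchment=1 silk=1 wood=4
After 12 (consume 1 parchment): cart=4 silk=1 wood=4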